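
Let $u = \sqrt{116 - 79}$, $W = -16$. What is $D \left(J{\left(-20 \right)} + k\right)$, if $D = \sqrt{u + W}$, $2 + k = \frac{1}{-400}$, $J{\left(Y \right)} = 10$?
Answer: $\frac{3199 \sqrt{-16 + \sqrt{37}}}{400} \approx 25.185 i$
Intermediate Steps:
$k = - \frac{801}{400}$ ($k = -2 + \frac{1}{-400} = -2 - \frac{1}{400} = - \frac{801}{400} \approx -2.0025$)
$u = \sqrt{37} \approx 6.0828$
$D = \sqrt{-16 + \sqrt{37}}$ ($D = \sqrt{\sqrt{37} - 16} = \sqrt{-16 + \sqrt{37}} \approx 3.1492 i$)
$D \left(J{\left(-20 \right)} + k\right) = \sqrt{-16 + \sqrt{37}} \left(10 - \frac{801}{400}\right) = \sqrt{-16 + \sqrt{37}} \cdot \frac{3199}{400} = \frac{3199 \sqrt{-16 + \sqrt{37}}}{400}$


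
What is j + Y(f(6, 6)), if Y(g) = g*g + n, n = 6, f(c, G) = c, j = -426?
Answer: -384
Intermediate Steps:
Y(g) = 6 + g**2 (Y(g) = g*g + 6 = g**2 + 6 = 6 + g**2)
j + Y(f(6, 6)) = -426 + (6 + 6**2) = -426 + (6 + 36) = -426 + 42 = -384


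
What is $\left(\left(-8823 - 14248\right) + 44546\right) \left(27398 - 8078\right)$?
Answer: $414897000$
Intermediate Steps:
$\left(\left(-8823 - 14248\right) + 44546\right) \left(27398 - 8078\right) = \left(\left(-8823 - 14248\right) + 44546\right) 19320 = \left(-23071 + 44546\right) 19320 = 21475 \cdot 19320 = 414897000$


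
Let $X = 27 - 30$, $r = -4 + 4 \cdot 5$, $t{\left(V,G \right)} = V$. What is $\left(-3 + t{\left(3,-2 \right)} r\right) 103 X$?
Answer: $-13905$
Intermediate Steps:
$r = 16$ ($r = -4 + 20 = 16$)
$X = -3$
$\left(-3 + t{\left(3,-2 \right)} r\right) 103 X = \left(-3 + 3 \cdot 16\right) 103 \left(-3\right) = \left(-3 + 48\right) 103 \left(-3\right) = 45 \cdot 103 \left(-3\right) = 4635 \left(-3\right) = -13905$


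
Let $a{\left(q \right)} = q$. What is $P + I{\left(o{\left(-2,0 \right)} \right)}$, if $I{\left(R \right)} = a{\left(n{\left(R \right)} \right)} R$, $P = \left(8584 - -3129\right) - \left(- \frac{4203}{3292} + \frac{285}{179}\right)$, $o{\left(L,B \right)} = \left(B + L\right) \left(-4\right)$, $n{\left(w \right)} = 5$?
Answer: $\frac{6925480921}{589268} \approx 11753.0$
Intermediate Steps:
$o{\left(L,B \right)} = - 4 B - 4 L$
$P = \frac{6901910201}{589268}$ ($P = \left(8584 + 3129\right) - \frac{185883}{589268} = 11713 + \left(\frac{4203}{3292} - \frac{285}{179}\right) = 11713 - \frac{185883}{589268} = \frac{6901910201}{589268} \approx 11713.0$)
$I{\left(R \right)} = 5 R$
$P + I{\left(o{\left(-2,0 \right)} \right)} = \frac{6901910201}{589268} + 5 \left(\left(-4\right) 0 - -8\right) = \frac{6901910201}{589268} + 5 \left(0 + 8\right) = \frac{6901910201}{589268} + 5 \cdot 8 = \frac{6901910201}{589268} + 40 = \frac{6925480921}{589268}$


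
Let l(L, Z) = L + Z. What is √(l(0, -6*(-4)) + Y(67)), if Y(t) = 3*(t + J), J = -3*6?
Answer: 3*√19 ≈ 13.077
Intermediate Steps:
J = -18 (J = -1*18 = -18)
Y(t) = -54 + 3*t (Y(t) = 3*(t - 18) = 3*(-18 + t) = -54 + 3*t)
√(l(0, -6*(-4)) + Y(67)) = √((0 - 6*(-4)) + (-54 + 3*67)) = √((0 + 24) + (-54 + 201)) = √(24 + 147) = √171 = 3*√19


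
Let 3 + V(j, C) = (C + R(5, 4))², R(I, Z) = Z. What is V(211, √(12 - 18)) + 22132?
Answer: 22139 + 8*I*√6 ≈ 22139.0 + 19.596*I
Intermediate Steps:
V(j, C) = -3 + (4 + C)² (V(j, C) = -3 + (C + 4)² = -3 + (4 + C)²)
V(211, √(12 - 18)) + 22132 = (-3 + (4 + √(12 - 18))²) + 22132 = (-3 + (4 + √(-6))²) + 22132 = (-3 + (4 + I*√6)²) + 22132 = 22129 + (4 + I*√6)²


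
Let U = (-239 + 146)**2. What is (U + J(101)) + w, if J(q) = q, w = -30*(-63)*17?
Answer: 40880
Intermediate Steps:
U = 8649 (U = (-93)**2 = 8649)
w = 32130 (w = 1890*17 = 32130)
(U + J(101)) + w = (8649 + 101) + 32130 = 8750 + 32130 = 40880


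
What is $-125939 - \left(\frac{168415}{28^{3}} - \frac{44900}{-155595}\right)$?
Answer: $- \frac{86037427741777}{683124288} \approx -1.2595 \cdot 10^{5}$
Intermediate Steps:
$-125939 - \left(\frac{168415}{28^{3}} - \frac{44900}{-155595}\right) = -125939 - \left(\frac{168415}{21952} - - \frac{8980}{31119}\right) = -125939 - \left(168415 \cdot \frac{1}{21952} + \frac{8980}{31119}\right) = -125939 - \left(\frac{168415}{21952} + \frac{8980}{31119}\right) = -125939 - \frac{5438035345}{683124288} = - \frac{86037427741777}{683124288}$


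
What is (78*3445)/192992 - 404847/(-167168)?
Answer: 3845373297/1008190208 ≈ 3.8141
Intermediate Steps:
(78*3445)/192992 - 404847/(-167168) = 268710*(1/192992) - 404847*(-1/167168) = 134355/96496 + 404847/167168 = 3845373297/1008190208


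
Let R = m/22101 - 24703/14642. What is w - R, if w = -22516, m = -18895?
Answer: -7285418968879/323602842 ≈ -22513.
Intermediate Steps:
R = -822621593/323602842 (R = -18895/22101 - 24703/14642 = -822621593/323602842 ≈ -2.5421)
w - R = -22516 - 1*(-822621593/323602842) = -22516 + 822621593/323602842 = -7285418968879/323602842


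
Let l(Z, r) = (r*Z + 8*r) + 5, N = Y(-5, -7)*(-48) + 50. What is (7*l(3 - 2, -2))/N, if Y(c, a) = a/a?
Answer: -91/2 ≈ -45.500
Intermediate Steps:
Y(c, a) = 1
N = 2 (N = 1*(-48) + 50 = -48 + 50 = 2)
l(Z, r) = 5 + 8*r + Z*r (l(Z, r) = (Z*r + 8*r) + 5 = (8*r + Z*r) + 5 = 5 + 8*r + Z*r)
(7*l(3 - 2, -2))/N = (7*(5 + 8*(-2) + (3 - 2)*(-2)))/2 = (7*(5 - 16 + 1*(-2)))*(½) = (7*(5 - 16 - 2))*(½) = (7*(-13))*(½) = -91*½ = -91/2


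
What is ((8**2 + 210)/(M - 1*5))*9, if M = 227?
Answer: 411/37 ≈ 11.108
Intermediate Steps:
((8**2 + 210)/(M - 1*5))*9 = ((8**2 + 210)/(227 - 1*5))*9 = ((64 + 210)/(227 - 5))*9 = (274/222)*9 = (274*(1/222))*9 = (137/111)*9 = 411/37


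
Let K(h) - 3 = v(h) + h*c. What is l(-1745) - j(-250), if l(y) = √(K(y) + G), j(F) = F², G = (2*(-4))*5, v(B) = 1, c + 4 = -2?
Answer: -62500 + √10434 ≈ -62398.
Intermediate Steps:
c = -6 (c = -4 - 2 = -6)
K(h) = 4 - 6*h (K(h) = 3 + (1 + h*(-6)) = 3 + (1 - 6*h) = 4 - 6*h)
G = -40 (G = -8*5 = -40)
l(y) = √(-36 - 6*y) (l(y) = √((4 - 6*y) - 40) = √(-36 - 6*y))
l(-1745) - j(-250) = √(-36 - 6*(-1745)) - 1*(-250)² = √(-36 + 10470) - 1*62500 = √10434 - 62500 = -62500 + √10434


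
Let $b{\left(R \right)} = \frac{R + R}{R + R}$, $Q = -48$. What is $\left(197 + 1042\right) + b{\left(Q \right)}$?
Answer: $1240$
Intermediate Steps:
$b{\left(R \right)} = 1$ ($b{\left(R \right)} = \frac{2 R}{2 R} = 2 R \frac{1}{2 R} = 1$)
$\left(197 + 1042\right) + b{\left(Q \right)} = \left(197 + 1042\right) + 1 = 1239 + 1 = 1240$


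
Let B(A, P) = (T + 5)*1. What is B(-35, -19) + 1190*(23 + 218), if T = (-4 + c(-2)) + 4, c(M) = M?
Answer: 286793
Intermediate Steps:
T = -2 (T = (-4 - 2) + 4 = -6 + 4 = -2)
B(A, P) = 3 (B(A, P) = (-2 + 5)*1 = 3*1 = 3)
B(-35, -19) + 1190*(23 + 218) = 3 + 1190*(23 + 218) = 3 + 1190*241 = 3 + 286790 = 286793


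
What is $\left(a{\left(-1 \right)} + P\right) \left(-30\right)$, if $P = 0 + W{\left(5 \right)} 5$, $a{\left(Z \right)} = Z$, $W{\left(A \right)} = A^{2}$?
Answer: $-3720$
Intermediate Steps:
$P = 125$ ($P = 0 + 5^{2} \cdot 5 = 0 + 25 \cdot 5 = 0 + 125 = 125$)
$\left(a{\left(-1 \right)} + P\right) \left(-30\right) = \left(-1 + 125\right) \left(-30\right) = 124 \left(-30\right) = -3720$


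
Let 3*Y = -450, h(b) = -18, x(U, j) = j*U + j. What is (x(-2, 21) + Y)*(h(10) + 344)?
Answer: -55746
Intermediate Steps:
x(U, j) = j + U*j (x(U, j) = U*j + j = j + U*j)
Y = -150 (Y = (⅓)*(-450) = -150)
(x(-2, 21) + Y)*(h(10) + 344) = (21*(1 - 2) - 150)*(-18 + 344) = (21*(-1) - 150)*326 = (-21 - 150)*326 = -171*326 = -55746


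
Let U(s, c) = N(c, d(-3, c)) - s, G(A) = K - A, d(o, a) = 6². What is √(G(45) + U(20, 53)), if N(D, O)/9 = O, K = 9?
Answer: 2*√67 ≈ 16.371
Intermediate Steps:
d(o, a) = 36
G(A) = 9 - A
N(D, O) = 9*O
U(s, c) = 324 - s (U(s, c) = 9*36 - s = 324 - s)
√(G(45) + U(20, 53)) = √((9 - 1*45) + (324 - 1*20)) = √((9 - 45) + (324 - 20)) = √(-36 + 304) = √268 = 2*√67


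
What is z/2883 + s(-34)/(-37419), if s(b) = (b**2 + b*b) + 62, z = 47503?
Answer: 590223505/35959659 ≈ 16.413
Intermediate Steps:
s(b) = 62 + 2*b**2 (s(b) = (b**2 + b**2) + 62 = 2*b**2 + 62 = 62 + 2*b**2)
z/2883 + s(-34)/(-37419) = 47503/2883 + (62 + 2*(-34)**2)/(-37419) = 47503*(1/2883) + (62 + 2*1156)*(-1/37419) = 47503/2883 + (62 + 2312)*(-1/37419) = 47503/2883 + 2374*(-1/37419) = 47503/2883 - 2374/37419 = 590223505/35959659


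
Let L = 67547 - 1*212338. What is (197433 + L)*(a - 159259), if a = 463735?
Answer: 16028225592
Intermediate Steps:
L = -144791 (L = 67547 - 212338 = -144791)
(197433 + L)*(a - 159259) = (197433 - 144791)*(463735 - 159259) = 52642*304476 = 16028225592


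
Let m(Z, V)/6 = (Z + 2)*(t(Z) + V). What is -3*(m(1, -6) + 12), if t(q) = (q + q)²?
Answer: 72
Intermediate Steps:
t(q) = 4*q² (t(q) = (2*q)² = 4*q²)
m(Z, V) = 6*(2 + Z)*(V + 4*Z²) (m(Z, V) = 6*((Z + 2)*(4*Z² + V)) = 6*((2 + Z)*(V + 4*Z²)) = 6*(2 + Z)*(V + 4*Z²))
-3*(m(1, -6) + 12) = -3*((12*(-6) + 24*1³ + 48*1² + 6*(-6)*1) + 12) = -3*((-72 + 24*1 + 48*1 - 36) + 12) = -3*((-72 + 24 + 48 - 36) + 12) = -3*(-36 + 12) = -3*(-24) = 72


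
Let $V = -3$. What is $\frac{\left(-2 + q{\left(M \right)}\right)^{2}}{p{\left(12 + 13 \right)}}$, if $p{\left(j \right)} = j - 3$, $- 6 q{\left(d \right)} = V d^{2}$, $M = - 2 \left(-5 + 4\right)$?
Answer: $0$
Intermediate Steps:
$M = 2$ ($M = \left(-2\right) \left(-1\right) = 2$)
$q{\left(d \right)} = \frac{d^{2}}{2}$ ($q{\left(d \right)} = - \frac{\left(-3\right) d^{2}}{6} = \frac{d^{2}}{2}$)
$p{\left(j \right)} = -3 + j$ ($p{\left(j \right)} = j - 3 = -3 + j$)
$\frac{\left(-2 + q{\left(M \right)}\right)^{2}}{p{\left(12 + 13 \right)}} = \frac{\left(-2 + \frac{2^{2}}{2}\right)^{2}}{-3 + \left(12 + 13\right)} = \frac{\left(-2 + \frac{1}{2} \cdot 4\right)^{2}}{-3 + 25} = \frac{\left(-2 + 2\right)^{2}}{22} = 0^{2} \cdot \frac{1}{22} = 0 \cdot \frac{1}{22} = 0$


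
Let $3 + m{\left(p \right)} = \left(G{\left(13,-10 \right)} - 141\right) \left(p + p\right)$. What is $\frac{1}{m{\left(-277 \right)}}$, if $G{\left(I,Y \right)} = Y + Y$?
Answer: $\frac{1}{89191} \approx 1.1212 \cdot 10^{-5}$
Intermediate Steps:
$G{\left(I,Y \right)} = 2 Y$
$m{\left(p \right)} = -3 - 322 p$ ($m{\left(p \right)} = -3 + \left(2 \left(-10\right) - 141\right) \left(p + p\right) = -3 + \left(-20 - 141\right) 2 p = -3 - 161 \cdot 2 p = -3 - 322 p$)
$\frac{1}{m{\left(-277 \right)}} = \frac{1}{-3 - -89194} = \frac{1}{-3 + 89194} = \frac{1}{89191}$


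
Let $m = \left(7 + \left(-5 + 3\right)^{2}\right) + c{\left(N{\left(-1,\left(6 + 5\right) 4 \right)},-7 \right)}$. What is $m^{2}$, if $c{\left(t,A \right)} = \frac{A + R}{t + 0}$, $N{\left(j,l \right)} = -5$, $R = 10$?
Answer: $\frac{2704}{25} \approx 108.16$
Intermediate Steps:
$c{\left(t,A \right)} = \frac{10 + A}{t}$ ($c{\left(t,A \right)} = \frac{A + 10}{t + 0} = \frac{10 + A}{t}$)
$m = \frac{52}{5}$ ($m = \left(7 + \left(-5 + 3\right)^{2}\right) + \frac{10 - 7}{-5} = \left(7 + \left(-2\right)^{2}\right) - \frac{3}{5} = \left(7 + 4\right) - \frac{3}{5} = 11 - \frac{3}{5} = \frac{52}{5} \approx 10.4$)
$m^{2} = \left(\frac{52}{5}\right)^{2} = \frac{2704}{25}$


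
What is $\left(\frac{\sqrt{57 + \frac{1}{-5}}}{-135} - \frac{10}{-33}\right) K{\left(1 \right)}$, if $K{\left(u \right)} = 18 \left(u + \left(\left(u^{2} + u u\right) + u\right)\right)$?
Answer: $\frac{240}{11} - \frac{16 \sqrt{355}}{75} \approx 17.799$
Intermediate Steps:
$K{\left(u \right)} = 36 u + 36 u^{2}$ ($K{\left(u \right)} = 18 \left(u + \left(\left(u^{2} + u^{2}\right) + u\right)\right) = 18 \left(u + \left(2 u^{2} + u\right)\right) = 18 \left(u + \left(u + 2 u^{2}\right)\right) = 18 \left(2 u + 2 u^{2}\right) = 36 u + 36 u^{2}$)
$\left(\frac{\sqrt{57 + \frac{1}{-5}}}{-135} - \frac{10}{-33}\right) K{\left(1 \right)} = \left(\frac{\sqrt{57 + \frac{1}{-5}}}{-135} - \frac{10}{-33}\right) 36 \cdot 1 \left(1 + 1\right) = \left(\sqrt{57 - \frac{1}{5}} \left(- \frac{1}{135}\right) - - \frac{10}{33}\right) 36 \cdot 1 \cdot 2 = \left(\sqrt{\frac{284}{5}} \left(- \frac{1}{135}\right) + \frac{10}{33}\right) 72 = \left(\frac{2 \sqrt{355}}{5} \left(- \frac{1}{135}\right) + \frac{10}{33}\right) 72 = \left(- \frac{2 \sqrt{355}}{675} + \frac{10}{33}\right) 72 = \left(\frac{10}{33} - \frac{2 \sqrt{355}}{675}\right) 72 = \frac{240}{11} - \frac{16 \sqrt{355}}{75}$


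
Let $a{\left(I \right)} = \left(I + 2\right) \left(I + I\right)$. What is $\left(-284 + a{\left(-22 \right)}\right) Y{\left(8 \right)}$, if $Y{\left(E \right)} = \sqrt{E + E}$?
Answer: $2384$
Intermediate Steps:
$a{\left(I \right)} = 2 I \left(2 + I\right)$ ($a{\left(I \right)} = \left(2 + I\right) 2 I = 2 I \left(2 + I\right)$)
$Y{\left(E \right)} = \sqrt{2} \sqrt{E}$ ($Y{\left(E \right)} = \sqrt{2 E} = \sqrt{2} \sqrt{E}$)
$\left(-284 + a{\left(-22 \right)}\right) Y{\left(8 \right)} = \left(-284 + 2 \left(-22\right) \left(2 - 22\right)\right) \sqrt{2} \sqrt{8} = \left(-284 + 2 \left(-22\right) \left(-20\right)\right) \sqrt{2} \cdot 2 \sqrt{2} = \left(-284 + 880\right) 4 = 596 \cdot 4 = 2384$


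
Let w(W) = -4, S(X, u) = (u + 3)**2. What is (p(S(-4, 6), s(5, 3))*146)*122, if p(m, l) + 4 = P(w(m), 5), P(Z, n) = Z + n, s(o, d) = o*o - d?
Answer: -53436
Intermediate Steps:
s(o, d) = o**2 - d
S(X, u) = (3 + u)**2
p(m, l) = -3 (p(m, l) = -4 + (-4 + 5) = -4 + 1 = -3)
(p(S(-4, 6), s(5, 3))*146)*122 = -3*146*122 = -438*122 = -53436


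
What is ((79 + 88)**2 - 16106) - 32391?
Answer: -20608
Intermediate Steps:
((79 + 88)**2 - 16106) - 32391 = (167**2 - 16106) - 32391 = (27889 - 16106) - 32391 = 11783 - 32391 = -20608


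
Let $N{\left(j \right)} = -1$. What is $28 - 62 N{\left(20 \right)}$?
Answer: $90$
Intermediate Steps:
$28 - 62 N{\left(20 \right)} = 28 - -62 = 28 + 62 = 90$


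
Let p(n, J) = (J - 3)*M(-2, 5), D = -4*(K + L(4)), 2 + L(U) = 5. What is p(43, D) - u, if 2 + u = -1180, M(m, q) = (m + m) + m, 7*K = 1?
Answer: 8928/7 ≈ 1275.4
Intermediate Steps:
L(U) = 3 (L(U) = -2 + 5 = 3)
K = 1/7 (K = (1/7)*1 = 1/7 ≈ 0.14286)
M(m, q) = 3*m (M(m, q) = 2*m + m = 3*m)
u = -1182 (u = -2 - 1180 = -1182)
D = -88/7 (D = -4*(1/7 + 3) = -4*22/7 = -88/7 ≈ -12.571)
p(n, J) = 18 - 6*J (p(n, J) = (J - 3)*(3*(-2)) = (-3 + J)*(-6) = 18 - 6*J)
p(43, D) - u = (18 - 6*(-88/7)) - 1*(-1182) = (18 + 528/7) + 1182 = 654/7 + 1182 = 8928/7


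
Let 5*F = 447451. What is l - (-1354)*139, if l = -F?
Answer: 493579/5 ≈ 98716.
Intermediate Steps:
F = 447451/5 (F = (⅕)*447451 = 447451/5 ≈ 89490.)
l = -447451/5 (l = -1*447451/5 = -447451/5 ≈ -89490.)
l - (-1354)*139 = -447451/5 - (-1354)*139 = -447451/5 - 1*(-188206) = -447451/5 + 188206 = 493579/5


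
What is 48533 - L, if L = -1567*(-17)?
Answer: 21894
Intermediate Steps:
L = 26639
48533 - L = 48533 - 1*26639 = 48533 - 26639 = 21894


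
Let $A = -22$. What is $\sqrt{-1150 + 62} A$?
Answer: $- 176 i \sqrt{17} \approx - 725.67 i$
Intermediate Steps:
$\sqrt{-1150 + 62} A = \sqrt{-1150 + 62} \left(-22\right) = \sqrt{-1088} \left(-22\right) = 8 i \sqrt{17} \left(-22\right) = - 176 i \sqrt{17}$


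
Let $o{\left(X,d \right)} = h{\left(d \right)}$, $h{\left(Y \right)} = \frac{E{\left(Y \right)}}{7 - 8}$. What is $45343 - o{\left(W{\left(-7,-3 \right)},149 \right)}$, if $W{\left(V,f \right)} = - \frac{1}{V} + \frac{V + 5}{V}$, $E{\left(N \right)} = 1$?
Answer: $45344$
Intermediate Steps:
$h{\left(Y \right)} = -1$ ($h{\left(Y \right)} = 1 \frac{1}{7 - 8} = 1 \frac{1}{-1} = 1 \left(-1\right) = -1$)
$W{\left(V,f \right)} = - \frac{1}{V} + \frac{5 + V}{V}$
$o{\left(X,d \right)} = -1$
$45343 - o{\left(W{\left(-7,-3 \right)},149 \right)} = 45343 - -1 = 45343 + 1 = 45344$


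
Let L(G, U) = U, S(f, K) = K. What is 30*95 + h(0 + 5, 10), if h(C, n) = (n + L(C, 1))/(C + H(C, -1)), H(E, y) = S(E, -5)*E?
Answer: 56989/20 ≈ 2849.4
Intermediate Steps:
H(E, y) = -5*E
h(C, n) = -(1 + n)/(4*C) (h(C, n) = (n + 1)/(C - 5*C) = (1 + n)/((-4*C)) = (1 + n)*(-1/(4*C)) = -(1 + n)/(4*C))
30*95 + h(0 + 5, 10) = 30*95 + (-1 - 1*10)/(4*(0 + 5)) = 2850 + (1/4)*(-1 - 10)/5 = 2850 + (1/4)*(1/5)*(-11) = 2850 - 11/20 = 56989/20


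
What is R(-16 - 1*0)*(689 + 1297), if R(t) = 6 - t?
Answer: 43692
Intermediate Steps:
R(-16 - 1*0)*(689 + 1297) = (6 - (-16 - 1*0))*(689 + 1297) = (6 - (-16 + 0))*1986 = (6 - 1*(-16))*1986 = (6 + 16)*1986 = 22*1986 = 43692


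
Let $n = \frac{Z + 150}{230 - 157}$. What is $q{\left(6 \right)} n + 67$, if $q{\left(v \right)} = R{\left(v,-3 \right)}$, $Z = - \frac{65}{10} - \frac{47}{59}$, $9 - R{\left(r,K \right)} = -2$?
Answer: $\frac{762367}{8614} \approx 88.503$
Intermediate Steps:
$R{\left(r,K \right)} = 11$ ($R{\left(r,K \right)} = 9 - -2 = 9 + 2 = 11$)
$Z = - \frac{861}{118}$ ($Z = \left(-65\right) \frac{1}{10} - \frac{47}{59} = - \frac{13}{2} - \frac{47}{59} = - \frac{861}{118} \approx -7.2966$)
$q{\left(v \right)} = 11$
$n = \frac{16839}{8614}$ ($n = \frac{- \frac{861}{118} + 150}{230 - 157} = \frac{16839}{118 \cdot 73} = \frac{16839}{118} \cdot \frac{1}{73} = \frac{16839}{8614} \approx 1.9548$)
$q{\left(6 \right)} n + 67 = 11 \cdot \frac{16839}{8614} + 67 = \frac{185229}{8614} + 67 = \frac{762367}{8614}$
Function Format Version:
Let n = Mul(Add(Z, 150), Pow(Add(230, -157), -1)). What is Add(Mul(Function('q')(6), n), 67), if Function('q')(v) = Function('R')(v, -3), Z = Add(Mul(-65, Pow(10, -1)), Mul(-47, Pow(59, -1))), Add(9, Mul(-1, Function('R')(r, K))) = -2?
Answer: Rational(762367, 8614) ≈ 88.503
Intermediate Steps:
Function('R')(r, K) = 11 (Function('R')(r, K) = Add(9, Mul(-1, -2)) = Add(9, 2) = 11)
Z = Rational(-861, 118) (Z = Add(Mul(-65, Rational(1, 10)), Mul(-47, Rational(1, 59))) = Add(Rational(-13, 2), Rational(-47, 59)) = Rational(-861, 118) ≈ -7.2966)
Function('q')(v) = 11
n = Rational(16839, 8614) (n = Mul(Add(Rational(-861, 118), 150), Pow(Add(230, -157), -1)) = Mul(Rational(16839, 118), Pow(73, -1)) = Mul(Rational(16839, 118), Rational(1, 73)) = Rational(16839, 8614) ≈ 1.9548)
Add(Mul(Function('q')(6), n), 67) = Add(Mul(11, Rational(16839, 8614)), 67) = Add(Rational(185229, 8614), 67) = Rational(762367, 8614)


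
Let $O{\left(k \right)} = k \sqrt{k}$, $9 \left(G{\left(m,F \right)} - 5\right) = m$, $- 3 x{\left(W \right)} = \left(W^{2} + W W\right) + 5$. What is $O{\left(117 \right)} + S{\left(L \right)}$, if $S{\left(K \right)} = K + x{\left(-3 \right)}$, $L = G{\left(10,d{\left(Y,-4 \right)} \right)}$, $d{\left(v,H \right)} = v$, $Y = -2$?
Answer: $- \frac{14}{9} + 351 \sqrt{13} \approx 1264.0$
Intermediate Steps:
$x{\left(W \right)} = - \frac{5}{3} - \frac{2 W^{2}}{3}$ ($x{\left(W \right)} = - \frac{\left(W^{2} + W W\right) + 5}{3} = - \frac{\left(W^{2} + W^{2}\right) + 5}{3} = - \frac{2 W^{2} + 5}{3} = - \frac{5 + 2 W^{2}}{3} = - \frac{5}{3} - \frac{2 W^{2}}{3}$)
$G{\left(m,F \right)} = 5 + \frac{m}{9}$
$L = \frac{55}{9}$ ($L = 5 + \frac{1}{9} \cdot 10 = 5 + \frac{10}{9} = \frac{55}{9} \approx 6.1111$)
$S{\left(K \right)} = - \frac{23}{3} + K$ ($S{\left(K \right)} = K - \left(\frac{5}{3} + \frac{2 \left(-3\right)^{2}}{3}\right) = K - \frac{23}{3} = - \frac{23}{3} + K$)
$O{\left(k \right)} = k^{\frac{3}{2}}$
$O{\left(117 \right)} + S{\left(L \right)} = 117^{\frac{3}{2}} + \left(- \frac{23}{3} + \frac{55}{9}\right) = 351 \sqrt{13} - \frac{14}{9} = - \frac{14}{9} + 351 \sqrt{13}$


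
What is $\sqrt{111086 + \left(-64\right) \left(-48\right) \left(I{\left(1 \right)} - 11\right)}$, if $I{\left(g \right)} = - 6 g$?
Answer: $\sqrt{58862} \approx 242.61$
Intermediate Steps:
$\sqrt{111086 + \left(-64\right) \left(-48\right) \left(I{\left(1 \right)} - 11\right)} = \sqrt{111086 + \left(-64\right) \left(-48\right) \left(\left(-6\right) 1 - 11\right)} = \sqrt{111086 + 3072 \left(-6 - 11\right)} = \sqrt{111086 + 3072 \left(-17\right)} = \sqrt{111086 - 52224} = \sqrt{58862}$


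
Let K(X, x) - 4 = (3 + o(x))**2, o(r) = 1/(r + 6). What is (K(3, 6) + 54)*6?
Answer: 9721/24 ≈ 405.04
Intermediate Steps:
o(r) = 1/(6 + r)
K(X, x) = 4 + (3 + 1/(6 + x))**2
(K(3, 6) + 54)*6 = ((4 + (19 + 3*6)**2/(6 + 6)**2) + 54)*6 = ((4 + (19 + 18)**2/12**2) + 54)*6 = ((4 + (1/144)*37**2) + 54)*6 = ((4 + (1/144)*1369) + 54)*6 = ((4 + 1369/144) + 54)*6 = (1945/144 + 54)*6 = (9721/144)*6 = 9721/24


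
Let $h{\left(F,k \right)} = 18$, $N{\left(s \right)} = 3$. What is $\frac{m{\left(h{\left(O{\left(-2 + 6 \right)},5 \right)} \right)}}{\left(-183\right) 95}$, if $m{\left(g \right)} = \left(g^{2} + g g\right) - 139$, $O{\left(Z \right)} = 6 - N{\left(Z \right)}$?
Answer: $- \frac{509}{17385} \approx -0.029278$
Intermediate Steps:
$O{\left(Z \right)} = 3$ ($O{\left(Z \right)} = 6 - 3 = 3$)
$m{\left(g \right)} = -139 + 2 g^{2}$ ($m{\left(g \right)} = \left(g^{2} + g^{2}\right) - 139 = 2 g^{2} - 139 = -139 + 2 g^{2}$)
$\frac{m{\left(h{\left(O{\left(-2 + 6 \right)},5 \right)} \right)}}{\left(-183\right) 95} = \frac{-139 + 2 \cdot 18^{2}}{\left(-183\right) 95} = \frac{-139 + 2 \cdot 324}{-17385} = \left(-139 + 648\right) \left(- \frac{1}{17385}\right) = 509 \left(- \frac{1}{17385}\right) = - \frac{509}{17385}$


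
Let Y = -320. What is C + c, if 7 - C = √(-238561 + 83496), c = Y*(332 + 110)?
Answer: -141433 - I*√155065 ≈ -1.4143e+5 - 393.78*I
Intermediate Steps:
c = -141440 (c = -320*(332 + 110) = -320*442 = -141440)
C = 7 - I*√155065 (C = 7 - √(-238561 + 83496) = 7 - √(-155065) = 7 - I*√155065 ≈ 7.0 - 393.78*I)
C + c = (7 - I*√155065) - 141440 = -141433 - I*√155065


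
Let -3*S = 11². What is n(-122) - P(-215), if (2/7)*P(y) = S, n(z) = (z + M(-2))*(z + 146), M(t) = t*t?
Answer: -16145/6 ≈ -2690.8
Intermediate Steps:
M(t) = t²
S = -121/3 (S = -⅓*11² = -⅓*121 = -121/3 ≈ -40.333)
n(z) = (4 + z)*(146 + z) (n(z) = (z + (-2)²)*(z + 146) = (z + 4)*(146 + z) = (4 + z)*(146 + z))
P(y) = -847/6 (P(y) = (7/2)*(-121/3) = -847/6)
n(-122) - P(-215) = (584 + (-122)² + 150*(-122)) - 1*(-847/6) = (584 + 14884 - 18300) + 847/6 = -2832 + 847/6 = -16145/6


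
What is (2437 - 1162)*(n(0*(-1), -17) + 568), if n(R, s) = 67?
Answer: 809625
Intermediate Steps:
(2437 - 1162)*(n(0*(-1), -17) + 568) = (2437 - 1162)*(67 + 568) = 1275*635 = 809625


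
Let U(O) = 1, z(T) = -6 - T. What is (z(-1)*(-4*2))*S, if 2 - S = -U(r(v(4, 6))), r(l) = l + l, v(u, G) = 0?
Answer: 120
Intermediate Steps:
r(l) = 2*l
S = 3 (S = 2 - (-1) = 2 - 1*(-1) = 2 + 1 = 3)
(z(-1)*(-4*2))*S = ((-6 - 1*(-1))*(-4*2))*3 = ((-6 + 1)*(-8))*3 = -5*(-8)*3 = 40*3 = 120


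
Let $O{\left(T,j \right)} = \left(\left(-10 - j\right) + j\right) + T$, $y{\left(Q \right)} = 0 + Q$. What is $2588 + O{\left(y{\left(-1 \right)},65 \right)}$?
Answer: $2577$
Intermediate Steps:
$y{\left(Q \right)} = Q$
$O{\left(T,j \right)} = -10 + T$
$2588 + O{\left(y{\left(-1 \right)},65 \right)} = 2588 - 11 = 2577$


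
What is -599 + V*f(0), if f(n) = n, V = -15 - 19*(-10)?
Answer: -599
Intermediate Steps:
V = 175 (V = -15 + 190 = 175)
-599 + V*f(0) = -599 + 175*0 = -599 + 0 = -599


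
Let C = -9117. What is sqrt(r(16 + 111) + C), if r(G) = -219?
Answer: 2*I*sqrt(2334) ≈ 96.623*I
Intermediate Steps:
sqrt(r(16 + 111) + C) = sqrt(-219 - 9117) = sqrt(-9336) = 2*I*sqrt(2334)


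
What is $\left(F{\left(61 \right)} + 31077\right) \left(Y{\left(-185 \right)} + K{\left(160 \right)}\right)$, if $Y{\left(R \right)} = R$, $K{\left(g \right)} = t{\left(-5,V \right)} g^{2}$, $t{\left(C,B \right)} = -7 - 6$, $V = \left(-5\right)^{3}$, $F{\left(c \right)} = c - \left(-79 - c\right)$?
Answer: $-10415104830$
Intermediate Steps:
$F{\left(c \right)} = 79 + 2 c$ ($F{\left(c \right)} = c + \left(79 + c\right) = 79 + 2 c$)
$V = -125$
$t{\left(C,B \right)} = -13$ ($t{\left(C,B \right)} = -7 - 6 = -13$)
$K{\left(g \right)} = - 13 g^{2}$
$\left(F{\left(61 \right)} + 31077\right) \left(Y{\left(-185 \right)} + K{\left(160 \right)}\right) = \left(\left(79 + 2 \cdot 61\right) + 31077\right) \left(-185 - 13 \cdot 160^{2}\right) = \left(\left(79 + 122\right) + 31077\right) \left(-185 - 332800\right) = \left(201 + 31077\right) \left(-185 - 332800\right) = 31278 \left(-332985\right) = -10415104830$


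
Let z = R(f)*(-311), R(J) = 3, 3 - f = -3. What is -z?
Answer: 933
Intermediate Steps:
f = 6 (f = 3 - 1*(-3) = 3 + 3 = 6)
z = -933 (z = 3*(-311) = -933)
-z = -1*(-933) = 933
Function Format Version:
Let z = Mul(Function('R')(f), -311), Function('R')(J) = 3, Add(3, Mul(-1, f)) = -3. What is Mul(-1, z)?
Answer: 933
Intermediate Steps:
f = 6 (f = Add(3, Mul(-1, -3)) = Add(3, 3) = 6)
z = -933 (z = Mul(3, -311) = -933)
Mul(-1, z) = Mul(-1, -933) = 933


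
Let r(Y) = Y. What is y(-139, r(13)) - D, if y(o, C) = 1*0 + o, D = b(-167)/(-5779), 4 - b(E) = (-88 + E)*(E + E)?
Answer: -888447/5779 ≈ -153.74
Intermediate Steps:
b(E) = 4 - 2*E*(-88 + E) (b(E) = 4 - (-88 + E)*(E + E) = 4 - (-88 + E)*2*E = 4 - 2*E*(-88 + E))
D = 85166/5779 (D = (4 - 2*(-167)² + 176*(-167))/(-5779) = (4 - 2*27889 - 29392)*(-1/5779) = (4 - 55778 - 29392)*(-1/5779) = -85166*(-1/5779) = 85166/5779 ≈ 14.737)
y(o, C) = o (y(o, C) = 0 + o = o)
y(-139, r(13)) - D = -139 - 1*85166/5779 = -139 - 85166/5779 = -888447/5779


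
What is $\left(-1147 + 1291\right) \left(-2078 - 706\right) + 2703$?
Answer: $-398193$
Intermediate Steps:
$\left(-1147 + 1291\right) \left(-2078 - 706\right) + 2703 = 144 \left(-2784\right) + 2703 = -400896 + 2703 = -398193$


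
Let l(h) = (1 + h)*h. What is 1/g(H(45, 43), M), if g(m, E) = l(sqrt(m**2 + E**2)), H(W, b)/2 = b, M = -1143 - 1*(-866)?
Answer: 1/84124 - sqrt(3365)/1415386300 ≈ 1.1846e-5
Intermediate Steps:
M = -277 (M = -1143 + 866 = -277)
H(W, b) = 2*b
l(h) = h*(1 + h)
g(m, E) = sqrt(E**2 + m**2)*(1 + sqrt(E**2 + m**2)) (g(m, E) = sqrt(m**2 + E**2)*(1 + sqrt(m**2 + E**2)) = sqrt(E**2 + m**2)*(1 + sqrt(E**2 + m**2)))
1/g(H(45, 43), M) = 1/((-277)**2 + (2*43)**2 + sqrt((-277)**2 + (2*43)**2)) = 1/(76729 + 86**2 + sqrt(76729 + 86**2)) = 1/(76729 + 7396 + sqrt(76729 + 7396)) = 1/(76729 + 7396 + sqrt(84125)) = 1/(76729 + 7396 + 5*sqrt(3365)) = 1/(84125 + 5*sqrt(3365))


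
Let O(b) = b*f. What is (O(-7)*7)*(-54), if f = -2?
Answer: -5292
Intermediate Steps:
O(b) = -2*b (O(b) = b*(-2) = -2*b)
(O(-7)*7)*(-54) = (-2*(-7)*7)*(-54) = (14*7)*(-54) = 98*(-54) = -5292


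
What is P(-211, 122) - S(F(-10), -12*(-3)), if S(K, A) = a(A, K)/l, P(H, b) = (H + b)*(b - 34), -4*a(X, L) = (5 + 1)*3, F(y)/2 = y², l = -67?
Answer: -1049497/134 ≈ -7832.1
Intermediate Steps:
F(y) = 2*y²
a(X, L) = -9/2 (a(X, L) = -(5 + 1)*3/4 = -3*3/2 = -¼*18 = -9/2)
P(H, b) = (-34 + b)*(H + b) (P(H, b) = (H + b)*(-34 + b) = (-34 + b)*(H + b))
S(K, A) = 9/134 (S(K, A) = -9/2/(-67) = -9/2*(-1/67) = 9/134)
P(-211, 122) - S(F(-10), -12*(-3)) = (122² - 34*(-211) - 34*122 - 211*122) - 1*9/134 = (14884 + 7174 - 4148 - 25742) - 9/134 = -7832 - 9/134 = -1049497/134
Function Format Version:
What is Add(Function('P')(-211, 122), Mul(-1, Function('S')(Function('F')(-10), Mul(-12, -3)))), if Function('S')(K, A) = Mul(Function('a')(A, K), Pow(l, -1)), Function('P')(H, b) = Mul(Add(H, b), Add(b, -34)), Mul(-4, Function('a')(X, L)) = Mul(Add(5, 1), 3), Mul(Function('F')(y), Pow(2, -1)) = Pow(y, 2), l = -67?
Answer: Rational(-1049497, 134) ≈ -7832.1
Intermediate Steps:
Function('F')(y) = Mul(2, Pow(y, 2))
Function('a')(X, L) = Rational(-9, 2) (Function('a')(X, L) = Mul(Rational(-1, 4), Mul(Add(5, 1), 3)) = Mul(Rational(-1, 4), Mul(6, 3)) = Mul(Rational(-1, 4), 18) = Rational(-9, 2))
Function('P')(H, b) = Mul(Add(-34, b), Add(H, b)) (Function('P')(H, b) = Mul(Add(H, b), Add(-34, b)) = Mul(Add(-34, b), Add(H, b)))
Function('S')(K, A) = Rational(9, 134) (Function('S')(K, A) = Mul(Rational(-9, 2), Pow(-67, -1)) = Mul(Rational(-9, 2), Rational(-1, 67)) = Rational(9, 134))
Add(Function('P')(-211, 122), Mul(-1, Function('S')(Function('F')(-10), Mul(-12, -3)))) = Add(Add(Pow(122, 2), Mul(-34, -211), Mul(-34, 122), Mul(-211, 122)), Mul(-1, Rational(9, 134))) = Add(Add(14884, 7174, -4148, -25742), Rational(-9, 134)) = Add(-7832, Rational(-9, 134)) = Rational(-1049497, 134)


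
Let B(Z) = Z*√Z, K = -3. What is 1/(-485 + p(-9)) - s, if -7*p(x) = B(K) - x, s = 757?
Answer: -8771566779/11587243 - 21*I*√3/11587243 ≈ -757.0 - 3.1391e-6*I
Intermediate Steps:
B(Z) = Z^(3/2)
p(x) = x/7 + 3*I*√3/7 (p(x) = -((-3)^(3/2) - x)/7 = -(-3*I*√3 - x)/7 = -(-x - 3*I*√3)/7 = x/7 + 3*I*√3/7)
1/(-485 + p(-9)) - s = 1/(-485 + ((⅐)*(-9) + 3*I*√3/7)) - 1*757 = 1/(-485 + (-9/7 + 3*I*√3/7)) - 757 = 1/(-3404/7 + 3*I*√3/7) - 757 = -757 + 1/(-3404/7 + 3*I*√3/7)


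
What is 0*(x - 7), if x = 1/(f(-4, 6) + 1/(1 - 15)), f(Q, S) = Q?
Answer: 0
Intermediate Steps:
x = -14/57 (x = 1/(-4 + 1/(1 - 15)) = 1/(-4 + 1/(-14)) = 1/(-4 - 1/14) = 1/(-57/14) = -14/57 ≈ -0.24561)
0*(x - 7) = 0*(-14/57 - 7) = 0*(-413/57) = 0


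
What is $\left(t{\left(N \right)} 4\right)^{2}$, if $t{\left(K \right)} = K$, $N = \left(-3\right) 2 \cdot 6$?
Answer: $20736$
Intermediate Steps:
$N = -36$ ($N = \left(-6\right) 6 = -36$)
$\left(t{\left(N \right)} 4\right)^{2} = \left(\left(-36\right) 4\right)^{2} = \left(-144\right)^{2} = 20736$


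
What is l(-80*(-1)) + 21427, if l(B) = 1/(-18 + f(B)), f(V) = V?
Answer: 1328475/62 ≈ 21427.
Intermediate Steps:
l(B) = 1/(-18 + B)
l(-80*(-1)) + 21427 = 1/(-18 - 80*(-1)) + 21427 = 1/(-18 + 80) + 21427 = 1/62 + 21427 = 1328475/62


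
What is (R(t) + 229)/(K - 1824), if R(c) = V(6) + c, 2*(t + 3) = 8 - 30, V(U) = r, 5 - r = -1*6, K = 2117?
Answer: 226/293 ≈ 0.77133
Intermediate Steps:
r = 11 (r = 5 - (-1)*6 = 5 - 1*(-6) = 5 + 6 = 11)
V(U) = 11
t = -14 (t = -3 + (8 - 30)/2 = -3 + (½)*(-22) = -3 - 11 = -14)
R(c) = 11 + c
(R(t) + 229)/(K - 1824) = ((11 - 14) + 229)/(2117 - 1824) = (-3 + 229)/293 = 226*(1/293) = 226/293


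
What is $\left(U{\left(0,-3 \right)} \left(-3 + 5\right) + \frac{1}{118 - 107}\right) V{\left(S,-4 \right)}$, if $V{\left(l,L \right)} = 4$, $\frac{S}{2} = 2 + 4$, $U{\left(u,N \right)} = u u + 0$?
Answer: $\frac{4}{11} \approx 0.36364$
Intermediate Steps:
$U{\left(u,N \right)} = u^{2}$ ($U{\left(u,N \right)} = u^{2} + 0 = u^{2}$)
$S = 12$ ($S = 2 \left(2 + 4\right) = 2 \cdot 6 = 12$)
$\left(U{\left(0,-3 \right)} \left(-3 + 5\right) + \frac{1}{118 - 107}\right) V{\left(S,-4 \right)} = \left(0^{2} \left(-3 + 5\right) + \frac{1}{118 - 107}\right) 4 = \left(0 \cdot 2 + \frac{1}{11}\right) 4 = \left(0 + \frac{1}{11}\right) 4 = \frac{1}{11} \cdot 4 = \frac{4}{11}$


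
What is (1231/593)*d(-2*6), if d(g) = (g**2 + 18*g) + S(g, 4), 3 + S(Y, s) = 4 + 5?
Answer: -81246/593 ≈ -137.01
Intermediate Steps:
S(Y, s) = 6 (S(Y, s) = -3 + (4 + 5) = -3 + 9 = 6)
d(g) = 6 + g**2 + 18*g (d(g) = (g**2 + 18*g) + 6 = 6 + g**2 + 18*g)
(1231/593)*d(-2*6) = (1231/593)*(6 + (-2*6)**2 + 18*(-2*6)) = (1231*(1/593))*(6 + (-12)**2 + 18*(-12)) = 1231*(6 + 144 - 216)/593 = (1231/593)*(-66) = -81246/593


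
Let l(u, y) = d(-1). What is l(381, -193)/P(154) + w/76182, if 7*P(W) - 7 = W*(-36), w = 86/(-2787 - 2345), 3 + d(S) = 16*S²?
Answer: -2541313169/154627062492 ≈ -0.016435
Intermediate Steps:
d(S) = -3 + 16*S²
l(u, y) = 13 (l(u, y) = -3 + 16*(-1)² = -3 + 16*1 = -3 + 16 = 13)
w = -43/2566 (w = 86/(-5132) = -1/5132*86 = -43/2566 ≈ -0.016758)
P(W) = 1 - 36*W/7 (P(W) = 1 + (W*(-36))/7 = 1 + (-36*W)/7 = 1 - 36*W/7)
l(381, -193)/P(154) + w/76182 = 13/(1 - 36/7*154) - 43/2566/76182 = 13/(1 - 792) - 43/2566*1/76182 = 13/(-791) - 43/195483012 = 13*(-1/791) - 43/195483012 = -13/791 - 43/195483012 = -2541313169/154627062492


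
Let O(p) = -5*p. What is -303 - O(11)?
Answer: -248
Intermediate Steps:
-303 - O(11) = -303 - (-5)*11 = -303 - 1*(-55) = -303 + 55 = -248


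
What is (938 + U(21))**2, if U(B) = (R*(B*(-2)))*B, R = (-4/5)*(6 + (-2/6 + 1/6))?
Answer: 25542916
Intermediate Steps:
R = -14/3 (R = (-4*1/5)*(6 + (-2*1/6 + 1*(1/6))) = -4*(6 + (-1/3 + 1/6))/5 = -4*(6 - 1/6)/5 = -4/5*35/6 = -14/3 ≈ -4.6667)
U(B) = 28*B**2/3 (U(B) = (-14*B*(-2)/3)*B = (-(-28)*B/3)*B = (28*B/3)*B = 28*B**2/3)
(938 + U(21))**2 = (938 + (28/3)*21**2)**2 = (938 + (28/3)*441)**2 = (938 + 4116)**2 = 5054**2 = 25542916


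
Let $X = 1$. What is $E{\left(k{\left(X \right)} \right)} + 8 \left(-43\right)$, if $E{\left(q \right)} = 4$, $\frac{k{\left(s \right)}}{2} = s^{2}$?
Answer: $-340$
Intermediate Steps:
$k{\left(s \right)} = 2 s^{2}$
$E{\left(k{\left(X \right)} \right)} + 8 \left(-43\right) = 4 + 8 \left(-43\right) = 4 - 344 = -340$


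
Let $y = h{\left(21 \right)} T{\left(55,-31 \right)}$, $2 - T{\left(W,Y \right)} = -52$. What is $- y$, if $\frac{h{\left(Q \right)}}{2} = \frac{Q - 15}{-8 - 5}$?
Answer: $\frac{648}{13} \approx 49.846$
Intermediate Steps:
$h{\left(Q \right)} = \frac{30}{13} - \frac{2 Q}{13}$ ($h{\left(Q \right)} = 2 \frac{Q - 15}{-8 - 5} = 2 \frac{-15 + Q}{-13} = 2 \left(-15 + Q\right) \left(- \frac{1}{13}\right) = 2 \left(\frac{15}{13} - \frac{Q}{13}\right) = \frac{30}{13} - \frac{2 Q}{13}$)
$T{\left(W,Y \right)} = 54$ ($T{\left(W,Y \right)} = 2 - -52 = 2 + 52 = 54$)
$y = - \frac{648}{13}$ ($y = \left(\frac{30}{13} - \frac{42}{13}\right) 54 = \left(- \frac{12}{13}\right) 54 = - \frac{648}{13} \approx -49.846$)
$- y = \left(-1\right) \left(- \frac{648}{13}\right) = \frac{648}{13}$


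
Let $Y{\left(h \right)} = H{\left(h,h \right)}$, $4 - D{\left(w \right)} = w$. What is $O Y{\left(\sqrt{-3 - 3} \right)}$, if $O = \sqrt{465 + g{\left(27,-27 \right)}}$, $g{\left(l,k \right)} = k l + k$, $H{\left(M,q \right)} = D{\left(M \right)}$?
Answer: $i \sqrt{291} \left(4 - i \sqrt{6}\right) \approx 41.785 + 68.235 i$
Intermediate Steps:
$D{\left(w \right)} = 4 - w$
$H{\left(M,q \right)} = 4 - M$
$g{\left(l,k \right)} = k + k l$
$O = i \sqrt{291}$ ($O = \sqrt{465 - 27 \left(1 + 27\right)} = \sqrt{465 - 756} = \sqrt{-291} = i \sqrt{291} \approx 17.059 i$)
$Y{\left(h \right)} = 4 - h$
$O Y{\left(\sqrt{-3 - 3} \right)} = i \sqrt{291} \left(4 - \sqrt{-3 - 3}\right) = i \sqrt{291} \left(4 - \sqrt{-6}\right) = i \sqrt{291} \left(4 - i \sqrt{6}\right)$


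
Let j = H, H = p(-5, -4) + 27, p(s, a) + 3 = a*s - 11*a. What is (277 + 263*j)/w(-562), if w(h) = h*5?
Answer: -23421/2810 ≈ -8.3349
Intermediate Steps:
p(s, a) = -3 - 11*a + a*s (p(s, a) = -3 + (a*s - 11*a) = -3 + (-11*a + a*s) = -3 - 11*a + a*s)
w(h) = 5*h
H = 88 (H = (-3 - 11*(-4) - 4*(-5)) + 27 = (-3 + 44 + 20) + 27 = 61 + 27 = 88)
j = 88
(277 + 263*j)/w(-562) = (277 + 263*88)/((5*(-562))) = (277 + 23144)/(-2810) = 23421*(-1/2810) = -23421/2810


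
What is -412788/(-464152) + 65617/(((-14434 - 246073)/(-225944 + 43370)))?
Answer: 106935174482991/2325285482 ≈ 45988.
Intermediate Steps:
-412788/(-464152) + 65617/(((-14434 - 246073)/(-225944 + 43370))) = -412788*(-1/464152) + 65617/((-260507/(-182574))) = 103197/116038 + 65617/((-260507*(-1/182574))) = 103197/116038 + 65617/(260507/182574) = 103197/116038 + 65617*(182574/260507) = 103197/116038 + 11979958158/260507 = 106935174482991/2325285482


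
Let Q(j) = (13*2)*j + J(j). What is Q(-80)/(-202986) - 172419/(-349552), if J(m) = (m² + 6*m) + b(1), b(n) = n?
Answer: 2404000993/5068154448 ≈ 0.47433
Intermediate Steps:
J(m) = 1 + m² + 6*m (J(m) = (m² + 6*m) + 1 = 1 + m² + 6*m)
Q(j) = 1 + j² + 32*j (Q(j) = (13*2)*j + (1 + j² + 6*j) = 26*j + (1 + j² + 6*j) = 1 + j² + 32*j)
Q(-80)/(-202986) - 172419/(-349552) = (1 + (-80)² + 32*(-80))/(-202986) - 172419/(-349552) = (1 + 6400 - 2560)*(-1/202986) - 172419*(-1/349552) = 3841*(-1/202986) + 172419/349552 = -3841/202986 + 172419/349552 = 2404000993/5068154448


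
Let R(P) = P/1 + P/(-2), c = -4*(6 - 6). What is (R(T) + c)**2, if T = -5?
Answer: 25/4 ≈ 6.2500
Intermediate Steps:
c = 0 (c = -4*0 = 0)
R(P) = P/2 (R(P) = P*1 + P*(-1/2) = P - P/2 = P/2)
(R(T) + c)**2 = ((1/2)*(-5) + 0)**2 = (-5/2 + 0)**2 = (-5/2)**2 = 25/4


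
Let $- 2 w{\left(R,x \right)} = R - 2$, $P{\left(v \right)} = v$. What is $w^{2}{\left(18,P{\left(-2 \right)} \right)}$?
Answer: $64$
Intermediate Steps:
$w{\left(R,x \right)} = 1 - \frac{R}{2}$ ($w{\left(R,x \right)} = - \frac{R - 2}{2} = - \frac{-2 + R}{2} = 1 - \frac{R}{2}$)
$w^{2}{\left(18,P{\left(-2 \right)} \right)} = \left(1 - 9\right)^{2} = \left(-8\right)^{2} = 64$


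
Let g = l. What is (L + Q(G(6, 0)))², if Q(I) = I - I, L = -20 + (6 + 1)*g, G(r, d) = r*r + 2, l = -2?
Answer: 1156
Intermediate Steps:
g = -2
G(r, d) = 2 + r² (G(r, d) = r² + 2 = 2 + r²)
L = -34 (L = -20 + (6 + 1)*(-2) = -20 + 7*(-2) = -20 - 14 = -34)
Q(I) = 0
(L + Q(G(6, 0)))² = (-34 + 0)² = (-34)² = 1156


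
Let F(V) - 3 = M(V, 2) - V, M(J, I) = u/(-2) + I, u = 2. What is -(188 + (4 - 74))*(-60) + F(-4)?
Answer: 7088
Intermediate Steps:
M(J, I) = -1 + I (M(J, I) = 2/(-2) + I = 2*(-½) + I = -1 + I)
F(V) = 4 - V (F(V) = 3 + ((-1 + 2) - V) = 3 + (1 - V) = 4 - V)
-(188 + (4 - 74))*(-60) + F(-4) = -(188 + (4 - 74))*(-60) + (4 - 1*(-4)) = -(188 - 70)*(-60) + (4 + 4) = -1*118*(-60) + 8 = -118*(-60) + 8 = 7080 + 8 = 7088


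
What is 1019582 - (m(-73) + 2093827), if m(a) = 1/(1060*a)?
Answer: -83125078099/77380 ≈ -1.0742e+6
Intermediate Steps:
m(a) = 1/(1060*a)
1019582 - (m(-73) + 2093827) = 1019582 - ((1/1060)/(-73) + 2093827) = 1019582 - ((1/1060)*(-1/73) + 2093827) = 1019582 - (-1/77380 + 2093827) = 1019582 - 1*162020333259/77380 = 1019582 - 162020333259/77380 = -83125078099/77380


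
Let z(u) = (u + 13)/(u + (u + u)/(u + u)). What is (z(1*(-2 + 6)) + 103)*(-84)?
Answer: -44688/5 ≈ -8937.6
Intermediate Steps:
z(u) = (13 + u)/(1 + u) (z(u) = (13 + u)/(u + (2*u)/((2*u))) = (13 + u)/(u + (2*u)*(1/(2*u))) = (13 + u)/(u + 1) = (13 + u)/(1 + u))
(z(1*(-2 + 6)) + 103)*(-84) = ((13 + 1*(-2 + 6))/(1 + 1*(-2 + 6)) + 103)*(-84) = ((13 + 1*4)/(1 + 1*4) + 103)*(-84) = ((13 + 4)/(1 + 4) + 103)*(-84) = (17/5 + 103)*(-84) = (532/5)*(-84) = -44688/5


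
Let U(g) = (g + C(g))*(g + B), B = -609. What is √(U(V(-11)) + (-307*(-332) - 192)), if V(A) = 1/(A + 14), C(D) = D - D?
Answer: √913762/3 ≈ 318.64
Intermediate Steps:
C(D) = 0
V(A) = 1/(14 + A)
U(g) = g*(-609 + g) (U(g) = (g + 0)*(g - 609) = g*(-609 + g))
√(U(V(-11)) + (-307*(-332) - 192)) = √((-609 + 1/(14 - 11))/(14 - 11) + (-307*(-332) - 192)) = √((-609 + 1/3)/3 + (101924 - 192)) = √((-609 + ⅓)/3 + 101732) = √((⅓)*(-1826/3) + 101732) = √(-1826/9 + 101732) = √(913762/9) = √913762/3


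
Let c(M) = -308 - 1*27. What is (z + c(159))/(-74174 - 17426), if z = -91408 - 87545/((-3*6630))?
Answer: 72987229/72876960 ≈ 1.0015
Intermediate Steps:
c(M) = -335 (c(M) = -308 - 27 = -335)
z = -363603515/3978 (z = -91408 - 87545/(-19890) = -91408 - 87545*(-1/19890) = -91408 + 17509/3978 = -363603515/3978 ≈ -91404.)
(z + c(159))/(-74174 - 17426) = (-363603515/3978 - 335)/(-74174 - 17426) = -364936145/3978/(-91600) = -364936145/3978*(-1/91600) = 72987229/72876960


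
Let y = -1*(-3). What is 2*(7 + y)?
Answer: 20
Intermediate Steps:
y = 3
2*(7 + y) = 2*(7 + 3) = 2*10 = 20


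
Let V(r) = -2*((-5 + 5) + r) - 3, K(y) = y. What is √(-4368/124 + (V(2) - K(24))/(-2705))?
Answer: I*√247615345645/83855 ≈ 5.9342*I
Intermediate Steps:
V(r) = -3 - 2*r (V(r) = -2*(0 + r) - 3 = -2*r - 3 = -3 - 2*r)
√(-4368/124 + (V(2) - K(24))/(-2705)) = √(-4368/124 + ((-3 - 2*2) - 1*24)/(-2705)) = √(-4368*1/124 + ((-3 - 4) - 24)*(-1/2705)) = √(-1092/31 + (-7 - 24)*(-1/2705)) = √(-1092/31 - 31*(-1/2705)) = √(-1092/31 + 31/2705) = √(-2952899/83855) = I*√247615345645/83855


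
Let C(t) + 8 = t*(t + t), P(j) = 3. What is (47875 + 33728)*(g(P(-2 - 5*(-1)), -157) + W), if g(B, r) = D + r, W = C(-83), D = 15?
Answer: 1112085684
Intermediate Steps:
C(t) = -8 + 2*t² (C(t) = -8 + t*(t + t) = -8 + t*(2*t) = -8 + 2*t²)
W = 13770 (W = -8 + 2*(-83)² = -8 + 2*6889 = -8 + 13778 = 13770)
g(B, r) = 15 + r
(47875 + 33728)*(g(P(-2 - 5*(-1)), -157) + W) = (47875 + 33728)*((15 - 157) + 13770) = 81603*(-142 + 13770) = 81603*13628 = 1112085684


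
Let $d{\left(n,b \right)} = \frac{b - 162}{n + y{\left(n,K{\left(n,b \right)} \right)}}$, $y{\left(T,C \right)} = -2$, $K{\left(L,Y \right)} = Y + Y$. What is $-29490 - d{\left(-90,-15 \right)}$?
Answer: $- \frac{2713257}{92} \approx -29492.0$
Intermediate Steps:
$K{\left(L,Y \right)} = 2 Y$
$d{\left(n,b \right)} = \frac{-162 + b}{-2 + n}$ ($d{\left(n,b \right)} = \frac{b - 162}{n - 2} = \frac{-162 + b}{-2 + n}$)
$-29490 - d{\left(-90,-15 \right)} = -29490 - \frac{-162 - 15}{-2 - 90} = -29490 - \frac{1}{-92} \left(-177\right) = -29490 - \left(- \frac{1}{92}\right) \left(-177\right) = -29490 - \frac{177}{92} = - \frac{2713257}{92}$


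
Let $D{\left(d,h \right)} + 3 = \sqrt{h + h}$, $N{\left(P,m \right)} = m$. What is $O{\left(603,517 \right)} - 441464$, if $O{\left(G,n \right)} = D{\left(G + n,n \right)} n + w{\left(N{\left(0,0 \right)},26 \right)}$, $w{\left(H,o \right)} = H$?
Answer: $-443015 + 517 \sqrt{1034} \approx -4.2639 \cdot 10^{5}$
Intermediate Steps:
$D{\left(d,h \right)} = -3 + \sqrt{2} \sqrt{h}$ ($D{\left(d,h \right)} = -3 + \sqrt{h + h} = -3 + \sqrt{2 h} = -3 + \sqrt{2} \sqrt{h}$)
$O{\left(G,n \right)} = n \left(-3 + \sqrt{2} \sqrt{n}\right)$ ($O{\left(G,n \right)} = \left(-3 + \sqrt{2} \sqrt{n}\right) n + 0 = n \left(-3 + \sqrt{2} \sqrt{n}\right) + 0 = n \left(-3 + \sqrt{2} \sqrt{n}\right)$)
$O{\left(603,517 \right)} - 441464 = 517 \left(-3 + \sqrt{2} \sqrt{517}\right) - 441464 = 517 \left(-3 + \sqrt{1034}\right) - 441464 = \left(-1551 + 517 \sqrt{1034}\right) - 441464 = -443015 + 517 \sqrt{1034}$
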